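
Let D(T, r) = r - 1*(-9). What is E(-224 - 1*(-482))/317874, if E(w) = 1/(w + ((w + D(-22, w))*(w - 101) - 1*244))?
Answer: 1/26205214686 ≈ 3.8160e-11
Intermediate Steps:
D(T, r) = 9 + r (D(T, r) = r + 9 = 9 + r)
E(w) = 1/(-244 + w + (-101 + w)*(9 + 2*w)) (E(w) = 1/(w + ((w + (9 + w))*(w - 101) - 1*244)) = 1/(w + ((9 + 2*w)*(-101 + w) - 244)) = 1/(w + ((-101 + w)*(9 + 2*w) - 244)) = 1/(w + (-244 + (-101 + w)*(9 + 2*w))) = 1/(-244 + w + (-101 + w)*(9 + 2*w)))
E(-224 - 1*(-482))/317874 = 1/(-1153 - 192*(-224 - 1*(-482)) + 2*(-224 - 1*(-482))²*317874) = (1/317874)/(-1153 - 192*(-224 + 482) + 2*(-224 + 482)²) = (1/317874)/(-1153 - 192*258 + 2*258²) = (1/317874)/(-1153 - 49536 + 2*66564) = (1/317874)/(-1153 - 49536 + 133128) = (1/317874)/82439 = (1/82439)*(1/317874) = 1/26205214686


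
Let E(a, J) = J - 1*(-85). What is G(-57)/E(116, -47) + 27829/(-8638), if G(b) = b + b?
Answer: -53743/8638 ≈ -6.2217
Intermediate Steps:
G(b) = 2*b
E(a, J) = 85 + J (E(a, J) = J + 85 = 85 + J)
G(-57)/E(116, -47) + 27829/(-8638) = (2*(-57))/(85 - 47) + 27829/(-8638) = -114/38 + 27829*(-1/8638) = -114*1/38 - 27829/8638 = -3 - 27829/8638 = -53743/8638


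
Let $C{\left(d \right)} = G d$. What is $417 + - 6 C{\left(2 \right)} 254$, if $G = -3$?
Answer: $9561$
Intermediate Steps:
$C{\left(d \right)} = - 3 d$
$417 + - 6 C{\left(2 \right)} 254 = 417 + - 6 \left(\left(-3\right) 2\right) 254 = 417 + \left(-6\right) \left(-6\right) 254 = 417 + 36 \cdot 254 = 417 + 9144 = 9561$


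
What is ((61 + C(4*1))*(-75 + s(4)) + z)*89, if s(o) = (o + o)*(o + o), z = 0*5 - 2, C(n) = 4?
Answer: -63813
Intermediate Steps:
z = -2 (z = 0 - 2 = -2)
s(o) = 4*o² (s(o) = (2*o)*(2*o) = 4*o²)
((61 + C(4*1))*(-75 + s(4)) + z)*89 = ((61 + 4)*(-75 + 4*4²) - 2)*89 = (65*(-75 + 4*16) - 2)*89 = (65*(-75 + 64) - 2)*89 = (65*(-11) - 2)*89 = (-715 - 2)*89 = -717*89 = -63813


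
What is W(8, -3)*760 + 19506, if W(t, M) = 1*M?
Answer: 17226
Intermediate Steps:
W(t, M) = M
W(8, -3)*760 + 19506 = -3*760 + 19506 = -2280 + 19506 = 17226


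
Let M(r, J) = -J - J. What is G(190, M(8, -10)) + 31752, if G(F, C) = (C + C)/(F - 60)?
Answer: 412780/13 ≈ 31752.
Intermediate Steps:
M(r, J) = -2*J
G(F, C) = 2*C/(-60 + F) (G(F, C) = (2*C)/(-60 + F) = 2*C/(-60 + F))
G(190, M(8, -10)) + 31752 = 2*(-2*(-10))/(-60 + 190) + 31752 = 2*20/130 + 31752 = 2*20*(1/130) + 31752 = 4/13 + 31752 = 412780/13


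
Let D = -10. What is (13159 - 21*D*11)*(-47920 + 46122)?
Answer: -27813262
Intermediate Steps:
(13159 - 21*D*11)*(-47920 + 46122) = (13159 - 21*(-10)*11)*(-47920 + 46122) = (13159 + 210*11)*(-1798) = (13159 + 2310)*(-1798) = 15469*(-1798) = -27813262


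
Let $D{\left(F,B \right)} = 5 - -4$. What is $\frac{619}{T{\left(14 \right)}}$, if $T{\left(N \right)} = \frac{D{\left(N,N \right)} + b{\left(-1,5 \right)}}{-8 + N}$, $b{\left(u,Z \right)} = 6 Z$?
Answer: $\frac{1238}{13} \approx 95.231$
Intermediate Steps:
$D{\left(F,B \right)} = 9$ ($D{\left(F,B \right)} = 5 + 4 = 9$)
$T{\left(N \right)} = \frac{39}{-8 + N}$ ($T{\left(N \right)} = \frac{9 + 6 \cdot 5}{-8 + N} = \frac{9 + 30}{-8 + N} = \frac{39}{-8 + N}$)
$\frac{619}{T{\left(14 \right)}} = \frac{619}{39 \frac{1}{-8 + 14}} = \frac{619}{39 \cdot \frac{1}{6}} = \frac{619}{\frac{13}{2}} = 619 \cdot \frac{2}{13} = \frac{1238}{13}$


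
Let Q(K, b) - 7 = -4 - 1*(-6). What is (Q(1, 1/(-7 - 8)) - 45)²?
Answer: 1296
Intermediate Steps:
Q(K, b) = 9 (Q(K, b) = 7 + (-4 - 1*(-6)) = 7 + (-4 + 6) = 7 + 2 = 9)
(Q(1, 1/(-7 - 8)) - 45)² = (9 - 45)² = (-36)² = 1296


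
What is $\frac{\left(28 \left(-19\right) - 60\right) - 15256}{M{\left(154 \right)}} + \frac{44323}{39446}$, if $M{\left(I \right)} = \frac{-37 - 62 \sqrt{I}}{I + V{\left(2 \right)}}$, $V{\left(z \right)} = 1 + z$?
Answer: $- \frac{3605261994211}{23297083722} + \frac{154264432 \sqrt{154}}{590607} \approx 3086.6$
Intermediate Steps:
$M{\left(I \right)} = \frac{-37 - 62 \sqrt{I}}{3 + I}$ ($M{\left(I \right)} = \frac{-37 - 62 \sqrt{I}}{I + \left(1 + 2\right)} = \frac{-37 - 62 \sqrt{I}}{I + 3} = \frac{-37 - 62 \sqrt{I}}{3 + I}$)
$\frac{\left(28 \left(-19\right) - 60\right) - 15256}{M{\left(154 \right)}} + \frac{44323}{39446} = \frac{\left(28 \left(-19\right) - 60\right) - 15256}{\frac{1}{3 + 154} \left(-37 - 62 \sqrt{154}\right)} + \frac{44323}{39446} = \frac{\left(-532 - 60\right) - 15256}{\frac{1}{157} \left(-37 - 62 \sqrt{154}\right)} + 44323 \cdot \frac{1}{39446} = \frac{-592 - 15256}{\frac{1}{157} \left(-37 - 62 \sqrt{154}\right)} + \frac{44323}{39446} = - \frac{15848}{- \frac{37}{157} - \frac{62 \sqrt{154}}{157}} + \frac{44323}{39446} = \frac{44323}{39446} - \frac{15848}{- \frac{37}{157} - \frac{62 \sqrt{154}}{157}}$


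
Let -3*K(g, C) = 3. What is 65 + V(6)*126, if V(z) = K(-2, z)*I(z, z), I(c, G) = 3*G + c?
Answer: -2959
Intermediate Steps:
K(g, C) = -1 (K(g, C) = -⅓*3 = -1)
I(c, G) = c + 3*G
V(z) = -4*z (V(z) = -(z + 3*z) = -4*z)
65 + V(6)*126 = 65 - 4*6*126 = 65 - 24*126 = 65 - 3024 = -2959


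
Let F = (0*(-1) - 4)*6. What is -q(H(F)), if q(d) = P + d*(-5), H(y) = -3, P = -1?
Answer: -14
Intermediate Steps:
F = -24 (F = (0 - 4)*6 = -4*6 = -24)
q(d) = -1 - 5*d (q(d) = -1 + d*(-5) = -1 - 5*d)
-q(H(F)) = -(-1 - 5*(-3)) = -(-1 + 15) = -1*14 = -14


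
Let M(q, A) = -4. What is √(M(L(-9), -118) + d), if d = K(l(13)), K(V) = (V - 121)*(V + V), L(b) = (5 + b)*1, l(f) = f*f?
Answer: 2*√4055 ≈ 127.36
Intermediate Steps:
l(f) = f²
L(b) = 5 + b
K(V) = 2*V*(-121 + V) (K(V) = (-121 + V)*(2*V) = 2*V*(-121 + V))
d = 16224 (d = 2*13²*(-121 + 13²) = 2*169*(-121 + 169) = 2*169*48 = 16224)
√(M(L(-9), -118) + d) = √(-4 + 16224) = √16220 = 2*√4055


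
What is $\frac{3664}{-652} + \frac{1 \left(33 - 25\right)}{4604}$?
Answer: $- \frac{1053990}{187613} \approx -5.6179$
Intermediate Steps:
$\frac{3664}{-652} + \frac{1 \left(33 - 25\right)}{4604} = 3664 \left(- \frac{1}{652}\right) + 1 \cdot 8 \cdot \frac{1}{4604} = - \frac{916}{163} + 8 \cdot \frac{1}{4604} = - \frac{916}{163} + \frac{2}{1151} = - \frac{1053990}{187613}$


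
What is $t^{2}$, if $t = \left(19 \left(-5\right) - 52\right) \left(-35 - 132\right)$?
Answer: $602653401$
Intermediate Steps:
$t = 24549$ ($t = \left(-95 - 52\right) \left(-167\right) = \left(-147\right) \left(-167\right) = 24549$)
$t^{2} = 24549^{2} = 602653401$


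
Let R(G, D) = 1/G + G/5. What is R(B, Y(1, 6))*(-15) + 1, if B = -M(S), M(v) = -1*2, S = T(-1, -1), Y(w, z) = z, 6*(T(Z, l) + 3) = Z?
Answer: -25/2 ≈ -12.500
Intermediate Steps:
T(Z, l) = -3 + Z/6
S = -19/6 (S = -3 + (1/6)*(-1) = -3 - 1/6 = -19/6 ≈ -3.1667)
M(v) = -2
B = 2 (B = -1*(-2) = 2)
R(G, D) = 1/G + G/5 (R(G, D) = 1/G + G*(1/5) = 1/G + G/5)
R(B, Y(1, 6))*(-15) + 1 = (1/2 + (1/5)*2)*(-15) + 1 = (1/2 + 2/5)*(-15) + 1 = (9/10)*(-15) + 1 = -27/2 + 1 = -25/2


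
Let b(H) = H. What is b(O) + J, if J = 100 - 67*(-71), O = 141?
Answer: 4998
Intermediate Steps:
J = 4857 (J = 100 + 4757 = 4857)
b(O) + J = 141 + 4857 = 4998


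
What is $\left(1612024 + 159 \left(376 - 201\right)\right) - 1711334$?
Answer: $-71485$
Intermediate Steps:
$\left(1612024 + 159 \left(376 - 201\right)\right) - 1711334 = \left(1612024 + 159 \cdot 175\right) - 1711334 = \left(1612024 + 27825\right) - 1711334 = 1639849 - 1711334 = -71485$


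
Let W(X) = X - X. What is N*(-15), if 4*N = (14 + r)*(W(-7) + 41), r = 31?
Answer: -27675/4 ≈ -6918.8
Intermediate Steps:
W(X) = 0
N = 1845/4 (N = ((14 + 31)*(0 + 41))/4 = (45*41)/4 = (¼)*1845 = 1845/4 ≈ 461.25)
N*(-15) = (1845/4)*(-15) = -27675/4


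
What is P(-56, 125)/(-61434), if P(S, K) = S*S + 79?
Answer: -3215/61434 ≈ -0.052333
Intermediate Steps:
P(S, K) = 79 + S² (P(S, K) = S² + 79 = 79 + S²)
P(-56, 125)/(-61434) = (79 + (-56)²)/(-61434) = (79 + 3136)*(-1/61434) = 3215*(-1/61434) = -3215/61434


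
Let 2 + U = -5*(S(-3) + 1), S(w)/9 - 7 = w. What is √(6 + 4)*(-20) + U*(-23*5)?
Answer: 21505 - 20*√10 ≈ 21442.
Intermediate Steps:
S(w) = 63 + 9*w
U = -187 (U = -2 - 5*((63 + 9*(-3)) + 1) = -2 - 5*((63 - 27) + 1) = -2 - 5*(36 + 1) = -2 - 5*37 = -2 - 185 = -187)
√(6 + 4)*(-20) + U*(-23*5) = √(6 + 4)*(-20) - (-4301)*5 = √10*(-20) - 187*(-115) = -20*√10 + 21505 = 21505 - 20*√10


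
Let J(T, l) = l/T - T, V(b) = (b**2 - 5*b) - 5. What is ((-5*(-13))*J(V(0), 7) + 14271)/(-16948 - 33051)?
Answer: -14505/49999 ≈ -0.29011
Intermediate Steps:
V(b) = -5 + b**2 - 5*b
J(T, l) = -T + l/T
((-5*(-13))*J(V(0), 7) + 14271)/(-16948 - 33051) = ((-5*(-13))*(-(-5 + 0**2 - 5*0) + 7/(-5 + 0**2 - 5*0)) + 14271)/(-16948 - 33051) = (65*(-(-5 + 0 + 0) + 7/(-5 + 0 + 0)) + 14271)/(-49999) = (65*(-1*(-5) + 7/(-5)) + 14271)*(-1/49999) = (65*(5 + 7*(-1/5)) + 14271)*(-1/49999) = (65*(5 - 7/5) + 14271)*(-1/49999) = (65*(18/5) + 14271)*(-1/49999) = (234 + 14271)*(-1/49999) = 14505*(-1/49999) = -14505/49999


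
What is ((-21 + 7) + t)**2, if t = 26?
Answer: 144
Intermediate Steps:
((-21 + 7) + t)**2 = ((-21 + 7) + 26)**2 = (-14 + 26)**2 = 12**2 = 144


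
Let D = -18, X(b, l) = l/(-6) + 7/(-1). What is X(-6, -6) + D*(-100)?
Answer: 1794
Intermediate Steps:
X(b, l) = -7 - l/6 (X(b, l) = l*(-⅙) + 7*(-1) = -l/6 - 7 = -7 - l/6)
X(-6, -6) + D*(-100) = (-7 - ⅙*(-6)) - 18*(-100) = (-7 + 1) + 1800 = -6 + 1800 = 1794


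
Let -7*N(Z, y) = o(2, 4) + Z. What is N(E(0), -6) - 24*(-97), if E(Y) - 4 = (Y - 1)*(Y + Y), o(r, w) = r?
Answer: 16290/7 ≈ 2327.1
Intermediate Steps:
E(Y) = 4 + 2*Y*(-1 + Y) (E(Y) = 4 + (Y - 1)*(Y + Y) = 4 + (-1 + Y)*(2*Y) = 4 + 2*Y*(-1 + Y))
N(Z, y) = -2/7 - Z/7 (N(Z, y) = -(2 + Z)/7 = -2/7 - Z/7)
N(E(0), -6) - 24*(-97) = (-2/7 - (4 - 2*0 + 2*0**2)/7) - 24*(-97) = (-2/7 - (4 + 0 + 2*0)/7) + 2328 = (-2/7 - (4 + 0 + 0)/7) + 2328 = (-2/7 - 1/7*4) + 2328 = (-2/7 - 4/7) + 2328 = -6/7 + 2328 = 16290/7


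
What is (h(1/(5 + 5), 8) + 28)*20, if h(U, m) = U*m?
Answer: 576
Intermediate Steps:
(h(1/(5 + 5), 8) + 28)*20 = (8/(5 + 5) + 28)*20 = (8/10 + 28)*20 = ((⅒)*8 + 28)*20 = (⅘ + 28)*20 = (144/5)*20 = 576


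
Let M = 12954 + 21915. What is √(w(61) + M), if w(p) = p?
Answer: √34930 ≈ 186.90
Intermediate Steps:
M = 34869
√(w(61) + M) = √(61 + 34869) = √34930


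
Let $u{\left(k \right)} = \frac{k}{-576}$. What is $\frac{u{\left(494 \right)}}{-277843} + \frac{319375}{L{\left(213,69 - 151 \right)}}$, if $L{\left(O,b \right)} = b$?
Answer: $- \frac{12777999559873}{3280770144} \approx -3894.8$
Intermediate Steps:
$u{\left(k \right)} = - \frac{k}{576}$ ($u{\left(k \right)} = k \left(- \frac{1}{576}\right) = - \frac{k}{576}$)
$\frac{u{\left(494 \right)}}{-277843} + \frac{319375}{L{\left(213,69 - 151 \right)}} = \frac{\left(- \frac{1}{576}\right) 494}{-277843} + \frac{319375}{69 - 151} = \left(- \frac{247}{288}\right) \left(- \frac{1}{277843}\right) + \frac{319375}{69 - 151} = \frac{247}{80018784} + \frac{319375}{-82} = \frac{247}{80018784} + 319375 \left(- \frac{1}{82}\right) = \frac{247}{80018784} - \frac{319375}{82} = - \frac{12777999559873}{3280770144}$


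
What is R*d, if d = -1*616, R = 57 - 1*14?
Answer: -26488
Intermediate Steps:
R = 43 (R = 57 - 14 = 43)
d = -616
R*d = 43*(-616) = -26488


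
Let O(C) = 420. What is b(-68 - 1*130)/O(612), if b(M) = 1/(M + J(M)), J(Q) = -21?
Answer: -1/91980 ≈ -1.0872e-5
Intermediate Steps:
b(M) = 1/(-21 + M) (b(M) = 1/(M - 21) = 1/(-21 + M))
b(-68 - 1*130)/O(612) = 1/(-21 + (-68 - 1*130)*420) = (1/420)/(-21 + (-68 - 130)) = (1/420)/(-21 - 198) = (1/420)/(-219) = -1/219*1/420 = -1/91980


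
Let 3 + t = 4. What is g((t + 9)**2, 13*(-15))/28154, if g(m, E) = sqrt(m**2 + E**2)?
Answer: 5*sqrt(1921)/28154 ≈ 0.0077838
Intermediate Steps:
t = 1 (t = -3 + 4 = 1)
g(m, E) = sqrt(E**2 + m**2)
g((t + 9)**2, 13*(-15))/28154 = sqrt((13*(-15))**2 + ((1 + 9)**2)**2)/28154 = sqrt((-195)**2 + (10**2)**2)*(1/28154) = sqrt(38025 + 100**2)*(1/28154) = sqrt(38025 + 10000)*(1/28154) = sqrt(48025)*(1/28154) = (5*sqrt(1921))*(1/28154) = 5*sqrt(1921)/28154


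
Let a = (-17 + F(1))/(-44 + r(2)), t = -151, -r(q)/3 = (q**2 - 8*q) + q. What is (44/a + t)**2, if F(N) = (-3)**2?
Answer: 5476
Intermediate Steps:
r(q) = -3*q**2 + 21*q (r(q) = -3*((q**2 - 8*q) + q) = -3*(q**2 - 7*q) = -3*q**2 + 21*q)
F(N) = 9
a = 4/7 (a = (-17 + 9)/(-44 + 3*2*(7 - 1*2)) = -8/(-44 + 3*2*(7 - 2)) = -8/(-44 + 3*2*5) = -8/(-44 + 30) = -8/(-14) = -8*(-1/14) = 4/7 ≈ 0.57143)
(44/a + t)**2 = (44/(4/7) - 151)**2 = (44*(7/4) - 151)**2 = (77 - 151)**2 = (-74)**2 = 5476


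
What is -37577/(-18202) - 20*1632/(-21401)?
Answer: 1398298657/389541002 ≈ 3.5896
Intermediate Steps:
-37577/(-18202) - 20*1632/(-21401) = -37577*(-1/18202) - 32640*(-1/21401) = 37577/18202 + 32640/21401 = 1398298657/389541002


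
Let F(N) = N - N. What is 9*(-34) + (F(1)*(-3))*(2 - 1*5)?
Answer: -306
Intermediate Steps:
F(N) = 0
9*(-34) + (F(1)*(-3))*(2 - 1*5) = 9*(-34) + (0*(-3))*(2 - 1*5) = -306 + 0*(2 - 5) = -306 + 0*(-3) = -306 + 0 = -306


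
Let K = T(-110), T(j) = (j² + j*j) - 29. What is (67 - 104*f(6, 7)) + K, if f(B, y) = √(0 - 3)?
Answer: 24238 - 104*I*√3 ≈ 24238.0 - 180.13*I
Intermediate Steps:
f(B, y) = I*√3 (f(B, y) = √(-3) = I*√3)
T(j) = -29 + 2*j² (T(j) = (j² + j²) - 29 = 2*j² - 29 = -29 + 2*j²)
K = 24171 (K = -29 + 2*(-110)² = -29 + 2*12100 = -29 + 24200 = 24171)
(67 - 104*f(6, 7)) + K = (67 - 104*I*√3) + 24171 = 24238 - 104*I*√3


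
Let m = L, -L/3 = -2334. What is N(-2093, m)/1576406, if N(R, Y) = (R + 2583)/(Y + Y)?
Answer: 245/11037994812 ≈ 2.2196e-8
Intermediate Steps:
L = 7002 (L = -3*(-2334) = 7002)
m = 7002
N(R, Y) = (2583 + R)/(2*Y) (N(R, Y) = (2583 + R)/((2*Y)) = (2583 + R)*(1/(2*Y)) = (2583 + R)/(2*Y))
N(-2093, m)/1576406 = ((½)*(2583 - 2093)/7002)/1576406 = ((½)*(1/7002)*490)*(1/1576406) = (245/7002)*(1/1576406) = 245/11037994812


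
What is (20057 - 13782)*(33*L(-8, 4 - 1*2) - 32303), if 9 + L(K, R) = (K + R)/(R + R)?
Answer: -409751225/2 ≈ -2.0488e+8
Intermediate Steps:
L(K, R) = -9 + (K + R)/(2*R) (L(K, R) = -9 + (K + R)/(R + R) = -9 + (K + R)/((2*R)) = -9 + (K + R)*(1/(2*R)) = -9 + (K + R)/(2*R))
(20057 - 13782)*(33*L(-8, 4 - 1*2) - 32303) = (20057 - 13782)*(33*((-8 - 17*(4 - 1*2))/(2*(4 - 1*2))) - 32303) = 6275*(33*((-8 - 17*(4 - 2))/(2*(4 - 2))) - 32303) = 6275*(33*((1/2)*(-8 - 17*2)/2) - 32303) = 6275*(33*((1/2)*(1/2)*(-8 - 34)) - 32303) = 6275*(33*((1/2)*(1/2)*(-42)) - 32303) = 6275*(33*(-21/2) - 32303) = 6275*(-693/2 - 32303) = 6275*(-65299/2) = -409751225/2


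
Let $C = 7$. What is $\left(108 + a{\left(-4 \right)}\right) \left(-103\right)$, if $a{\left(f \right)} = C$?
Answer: $-11845$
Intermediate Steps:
$a{\left(f \right)} = 7$
$\left(108 + a{\left(-4 \right)}\right) \left(-103\right) = \left(108 + 7\right) \left(-103\right) = 115 \left(-103\right) = -11845$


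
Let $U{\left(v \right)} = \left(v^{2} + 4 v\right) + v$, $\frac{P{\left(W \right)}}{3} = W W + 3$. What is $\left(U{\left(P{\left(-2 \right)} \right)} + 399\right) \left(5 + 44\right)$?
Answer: $46305$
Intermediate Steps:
$P{\left(W \right)} = 9 + 3 W^{2}$ ($P{\left(W \right)} = 3 \left(W W + 3\right) = 3 \left(W^{2} + 3\right) = 3 \left(3 + W^{2}\right) = 9 + 3 W^{2}$)
$U{\left(v \right)} = v^{2} + 5 v$
$\left(U{\left(P{\left(-2 \right)} \right)} + 399\right) \left(5 + 44\right) = \left(\left(9 + 3 \left(-2\right)^{2}\right) \left(5 + \left(9 + 3 \left(-2\right)^{2}\right)\right) + 399\right) \left(5 + 44\right) = \left(\left(9 + 3 \cdot 4\right) \left(5 + \left(9 + 3 \cdot 4\right)\right) + 399\right) 49 = \left(\left(9 + 12\right) \left(5 + \left(9 + 12\right)\right) + 399\right) 49 = \left(21 \left(5 + 21\right) + 399\right) 49 = \left(21 \cdot 26 + 399\right) 49 = \left(546 + 399\right) 49 = 945 \cdot 49 = 46305$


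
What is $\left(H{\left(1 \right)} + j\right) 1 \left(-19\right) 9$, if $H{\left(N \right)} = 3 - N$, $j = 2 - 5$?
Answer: $171$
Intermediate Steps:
$j = -3$ ($j = 2 - 5 = -3$)
$\left(H{\left(1 \right)} + j\right) 1 \left(-19\right) 9 = \left(\left(3 - 1\right) - 3\right) 1 \left(-19\right) 9 = \left(2 - 3\right) 1 \left(-19\right) 9 = \left(-1\right) 1 \left(-19\right) 9 = \left(-1\right) \left(-19\right) 9 = 19 \cdot 9 = 171$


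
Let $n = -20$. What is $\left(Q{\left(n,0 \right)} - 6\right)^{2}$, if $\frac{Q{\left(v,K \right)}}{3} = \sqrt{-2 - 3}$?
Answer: $9 \left(2 - i \sqrt{5}\right)^{2} \approx -9.0 - 80.498 i$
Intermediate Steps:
$Q{\left(v,K \right)} = 3 i \sqrt{5}$ ($Q{\left(v,K \right)} = 3 \sqrt{-2 - 3} = 3 \sqrt{-5} = 3 i \sqrt{5}$)
$\left(Q{\left(n,0 \right)} - 6\right)^{2} = \left(3 i \sqrt{5} - 6\right)^{2} = \left(-6 + 3 i \sqrt{5}\right)^{2}$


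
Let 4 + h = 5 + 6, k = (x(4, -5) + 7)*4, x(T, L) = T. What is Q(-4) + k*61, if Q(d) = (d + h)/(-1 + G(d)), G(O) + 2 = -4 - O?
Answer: 2683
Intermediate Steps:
G(O) = -6 - O (G(O) = -2 + (-4 - O) = -6 - O)
k = 44 (k = (4 + 7)*4 = 11*4 = 44)
h = 7 (h = -4 + (5 + 6) = -4 + 11 = 7)
Q(d) = (7 + d)/(-7 - d) (Q(d) = (d + 7)/(-1 + (-6 - d)) = (7 + d)/(-7 - d))
Q(-4) + k*61 = -1 + 44*61 = -1 + 2684 = 2683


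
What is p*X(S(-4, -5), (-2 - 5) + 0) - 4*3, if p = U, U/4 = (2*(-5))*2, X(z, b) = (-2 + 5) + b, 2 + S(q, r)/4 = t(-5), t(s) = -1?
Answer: 308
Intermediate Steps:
S(q, r) = -12 (S(q, r) = -8 + 4*(-1) = -8 - 4 = -12)
X(z, b) = 3 + b
U = -80 (U = 4*((2*(-5))*2) = 4*(-10*2) = 4*(-20) = -80)
p = -80
p*X(S(-4, -5), (-2 - 5) + 0) - 4*3 = -80*(3 + ((-2 - 5) + 0)) - 4*3 = -80*(3 + (-7 + 0)) - 12 = -80*(3 - 7) - 12 = -80*(-4) - 12 = 320 - 12 = 308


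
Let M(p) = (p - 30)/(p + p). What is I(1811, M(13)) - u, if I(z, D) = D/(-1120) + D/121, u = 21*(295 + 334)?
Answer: -46542192663/3523520 ≈ -13209.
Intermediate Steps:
u = 13209 (u = 21*629 = 13209)
M(p) = (-30 + p)/(2*p) (M(p) = (-30 + p)/((2*p)) = (-30 + p)*(1/(2*p)) = (-30 + p)/(2*p))
I(z, D) = 999*D/135520 (I(z, D) = D*(-1/1120) + D*(1/121) = -D/1120 + D/121 = 999*D/135520)
I(1811, M(13)) - u = 999*((½)*(-30 + 13)/13)/135520 - 1*13209 = 999*((½)*(1/13)*(-17))/135520 - 13209 = (999/135520)*(-17/26) - 13209 = -16983/3523520 - 13209 = -46542192663/3523520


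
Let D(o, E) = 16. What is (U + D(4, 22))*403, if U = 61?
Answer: 31031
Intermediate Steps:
(U + D(4, 22))*403 = (61 + 16)*403 = 77*403 = 31031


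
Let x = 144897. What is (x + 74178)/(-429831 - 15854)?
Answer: -43815/89137 ≈ -0.49155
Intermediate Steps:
(x + 74178)/(-429831 - 15854) = (144897 + 74178)/(-429831 - 15854) = 219075/(-445685) = 219075*(-1/445685) = -43815/89137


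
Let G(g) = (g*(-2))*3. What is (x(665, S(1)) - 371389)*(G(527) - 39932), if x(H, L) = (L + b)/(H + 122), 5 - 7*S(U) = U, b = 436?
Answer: 88169416655830/5509 ≈ 1.6005e+10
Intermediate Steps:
S(U) = 5/7 - U/7
x(H, L) = (436 + L)/(122 + H) (x(H, L) = (L + 436)/(H + 122) = (436 + L)/(122 + H))
G(g) = -6*g (G(g) = -2*g*3 = -6*g)
(x(665, S(1)) - 371389)*(G(527) - 39932) = ((436 + (5/7 - 1/7*1))/(122 + 665) - 371389)*(-6*527 - 39932) = ((436 + (5/7 - 1/7))/787 - 371389)*(-3162 - 39932) = ((436 + 4/7)/787 - 371389)*(-43094) = ((1/787)*(3056/7) - 371389)*(-43094) = (3056/5509 - 371389)*(-43094) = -2045978945/5509*(-43094) = 88169416655830/5509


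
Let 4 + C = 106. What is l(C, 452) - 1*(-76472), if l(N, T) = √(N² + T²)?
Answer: 76472 + 2*√53677 ≈ 76935.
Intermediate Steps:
C = 102 (C = -4 + 106 = 102)
l(C, 452) - 1*(-76472) = √(102² + 452²) - 1*(-76472) = √(10404 + 204304) + 76472 = √214708 + 76472 = 2*√53677 + 76472 = 76472 + 2*√53677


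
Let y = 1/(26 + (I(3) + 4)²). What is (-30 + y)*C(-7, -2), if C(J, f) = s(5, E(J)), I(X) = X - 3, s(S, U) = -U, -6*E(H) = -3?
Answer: 1259/84 ≈ 14.988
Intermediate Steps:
E(H) = ½ (E(H) = -⅙*(-3) = ½)
I(X) = -3 + X
C(J, f) = -½ (C(J, f) = -1*½ = -½)
y = 1/42 (y = 1/(26 + ((-3 + 3) + 4)²) = 1/(26 + (0 + 4)²) = 1/(26 + 4²) = 1/(26 + 16) = 1/42 ≈ 0.023810)
(-30 + y)*C(-7, -2) = (-30 + 1/42)*(-½) = -1259/42*(-½) = 1259/84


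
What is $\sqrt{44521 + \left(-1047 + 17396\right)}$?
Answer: $\sqrt{60870} \approx 246.72$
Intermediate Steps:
$\sqrt{44521 + \left(-1047 + 17396\right)} = \sqrt{44521 + 16349} = \sqrt{60870}$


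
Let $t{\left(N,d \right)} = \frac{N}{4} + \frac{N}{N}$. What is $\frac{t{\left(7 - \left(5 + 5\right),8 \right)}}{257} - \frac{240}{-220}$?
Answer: $\frac{12347}{11308} \approx 1.0919$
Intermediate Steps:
$t{\left(N,d \right)} = 1 + \frac{N}{4}$ ($t{\left(N,d \right)} = N \frac{1}{4} + 1 = \frac{N}{4} + 1 = 1 + \frac{N}{4}$)
$\frac{t{\left(7 - \left(5 + 5\right),8 \right)}}{257} - \frac{240}{-220} = \frac{1 + \frac{7 - \left(5 + 5\right)}{4}}{257} - \frac{240}{-220} = \left(1 + \frac{7 - 10}{4}\right) \frac{1}{257} - - \frac{12}{11} = \left(1 + \frac{7 - 10}{4}\right) \frac{1}{257} + \frac{12}{11} = \left(1 + \frac{1}{4} \left(-3\right)\right) \frac{1}{257} + \frac{12}{11} = \left(1 - \frac{3}{4}\right) \frac{1}{257} + \frac{12}{11} = \frac{1}{4} \cdot \frac{1}{257} + \frac{12}{11} = \frac{1}{1028} + \frac{12}{11} = \frac{12347}{11308}$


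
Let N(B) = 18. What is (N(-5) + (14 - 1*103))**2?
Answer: 5041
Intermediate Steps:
(N(-5) + (14 - 1*103))**2 = (18 + (14 - 1*103))**2 = (18 + (14 - 103))**2 = (18 - 89)**2 = (-71)**2 = 5041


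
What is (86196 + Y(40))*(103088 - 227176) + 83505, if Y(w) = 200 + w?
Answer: -10725586863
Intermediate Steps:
(86196 + Y(40))*(103088 - 227176) + 83505 = (86196 + (200 + 40))*(103088 - 227176) + 83505 = (86196 + 240)*(-124088) + 83505 = 86436*(-124088) + 83505 = -10725670368 + 83505 = -10725586863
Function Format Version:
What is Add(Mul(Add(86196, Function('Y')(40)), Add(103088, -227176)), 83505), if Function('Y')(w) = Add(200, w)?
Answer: -10725586863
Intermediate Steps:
Add(Mul(Add(86196, Function('Y')(40)), Add(103088, -227176)), 83505) = Add(Mul(Add(86196, Add(200, 40)), Add(103088, -227176)), 83505) = Add(Mul(Add(86196, 240), -124088), 83505) = Add(Mul(86436, -124088), 83505) = Add(-10725670368, 83505) = -10725586863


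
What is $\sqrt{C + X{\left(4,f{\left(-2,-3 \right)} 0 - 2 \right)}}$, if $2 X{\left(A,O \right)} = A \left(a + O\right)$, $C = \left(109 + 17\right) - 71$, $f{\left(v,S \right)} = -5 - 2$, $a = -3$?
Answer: $3 \sqrt{5} \approx 6.7082$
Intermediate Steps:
$f{\left(v,S \right)} = -7$ ($f{\left(v,S \right)} = -5 - 2 = -7$)
$C = 55$ ($C = 126 - 71 = 55$)
$X{\left(A,O \right)} = \frac{A \left(-3 + O\right)}{2}$
$\sqrt{C + X{\left(4,f{\left(-2,-3 \right)} 0 - 2 \right)}} = \sqrt{55 + \frac{1}{2} \cdot 4 \left(-3 - 2\right)} = \sqrt{55 + \frac{1}{2} \cdot 4 \left(-5\right)} = \sqrt{55 - 10} = \sqrt{45} = 3 \sqrt{5}$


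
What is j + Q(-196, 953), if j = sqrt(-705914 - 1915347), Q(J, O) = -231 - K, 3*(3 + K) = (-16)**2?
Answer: -940/3 + I*sqrt(2621261) ≈ -313.33 + 1619.0*I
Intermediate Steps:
K = 247/3 (K = -3 + (1/3)*(-16)**2 = -3 + (1/3)*256 = -3 + 256/3 = 247/3 ≈ 82.333)
Q(J, O) = -940/3 (Q(J, O) = -231 - 1*247/3 = -231 - 247/3 = -940/3)
j = I*sqrt(2621261) (j = sqrt(-2621261) = I*sqrt(2621261) ≈ 1619.0*I)
j + Q(-196, 953) = I*sqrt(2621261) - 940/3 = -940/3 + I*sqrt(2621261)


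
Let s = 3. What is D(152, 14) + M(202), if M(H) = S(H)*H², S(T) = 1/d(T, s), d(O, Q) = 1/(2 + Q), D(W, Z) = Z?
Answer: 204034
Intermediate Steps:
S(T) = 5 (S(T) = 1/(1/(2 + 3)) = 1/(1/5) = 1/(⅕) = 5)
M(H) = 5*H²
D(152, 14) + M(202) = 14 + 5*202² = 14 + 5*40804 = 14 + 204020 = 204034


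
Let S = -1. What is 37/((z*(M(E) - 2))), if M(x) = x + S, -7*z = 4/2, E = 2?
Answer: 259/2 ≈ 129.50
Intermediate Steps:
z = -2/7 (z = -4/(7*2) = -1/7*2 = -2/7 ≈ -0.28571)
M(x) = -1 + x (M(x) = x - 1 = -1 + x)
37/((z*(M(E) - 2))) = 37/((-2*((-1 + 2) - 2)/7)) = 37/((-2*(1 - 2)/7)) = 37/((-2/7*(-1))) = 37/(2/7) = 37*(7/2) = 259/2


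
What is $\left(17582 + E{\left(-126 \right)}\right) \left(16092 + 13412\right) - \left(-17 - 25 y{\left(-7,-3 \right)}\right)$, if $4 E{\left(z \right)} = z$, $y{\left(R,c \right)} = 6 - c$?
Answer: $517810194$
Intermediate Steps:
$E{\left(z \right)} = \frac{z}{4}$
$\left(17582 + E{\left(-126 \right)}\right) \left(16092 + 13412\right) - \left(-17 - 25 y{\left(-7,-3 \right)}\right) = \left(17582 + \frac{1}{4} \left(-126\right)\right) \left(16092 + 13412\right) - \left(-17 - 25 \left(6 - -3\right)\right) = \left(17582 - \frac{63}{2}\right) 29504 - \left(-17 - 25 \left(6 + 3\right)\right) = \frac{35101}{2} \cdot 29504 - \left(-17 - 225\right) = 517809952 - \left(-17 - 225\right) = 517809952 - -242 = 517809952 + 242 = 517810194$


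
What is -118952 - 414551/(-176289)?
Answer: -20969514577/176289 ≈ -1.1895e+5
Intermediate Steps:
-118952 - 414551/(-176289) = -118952 - 414551*(-1/176289) = -118952 + 414551/176289 = -20969514577/176289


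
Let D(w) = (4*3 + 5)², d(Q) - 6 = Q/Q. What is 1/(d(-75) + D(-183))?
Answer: 1/296 ≈ 0.0033784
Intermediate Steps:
d(Q) = 7 (d(Q) = 6 + Q/Q = 6 + 1 = 7)
D(w) = 289 (D(w) = (12 + 5)² = 17² = 289)
1/(d(-75) + D(-183)) = 1/(7 + 289) = 1/296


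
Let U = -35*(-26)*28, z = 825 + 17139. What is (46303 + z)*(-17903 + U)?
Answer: 486951059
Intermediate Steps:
z = 17964
U = 25480 (U = 910*28 = 25480)
(46303 + z)*(-17903 + U) = (46303 + 17964)*(-17903 + 25480) = 64267*7577 = 486951059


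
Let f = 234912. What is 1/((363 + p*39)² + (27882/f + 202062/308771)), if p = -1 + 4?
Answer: 711117776/163842085354533 ≈ 4.3403e-6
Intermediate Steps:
p = 3
1/((363 + p*39)² + (27882/f + 202062/308771)) = 1/((363 + 3*39)² + (27882/234912 + 202062/308771)) = 1/((363 + 117)² + (27882*(1/234912) + 202062*(1/308771))) = 1/(480² + (4647/39152 + 11886/18163)) = 1/(230400 + 549764133/711117776) = 1/(163842085354533/711117776) = 711117776/163842085354533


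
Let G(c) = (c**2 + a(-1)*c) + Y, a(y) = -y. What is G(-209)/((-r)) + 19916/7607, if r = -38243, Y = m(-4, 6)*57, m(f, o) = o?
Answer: 1094940686/290914501 ≈ 3.7638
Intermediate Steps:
Y = 342 (Y = 6*57 = 342)
G(c) = 342 + c + c**2 (G(c) = (c**2 + (-1*(-1))*c) + 342 = (c**2 + 1*c) + 342 = (c**2 + c) + 342 = (c + c**2) + 342 = 342 + c + c**2)
G(-209)/((-r)) + 19916/7607 = (342 - 209 + (-209)**2)/((-1*(-38243))) + 19916/7607 = (342 - 209 + 43681)/38243 + 19916*(1/7607) = 43814*(1/38243) + 19916/7607 = 43814/38243 + 19916/7607 = 1094940686/290914501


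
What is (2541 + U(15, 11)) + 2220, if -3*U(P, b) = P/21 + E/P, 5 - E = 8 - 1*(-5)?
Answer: 1499696/315 ≈ 4760.9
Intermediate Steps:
E = -8 (E = 5 - (8 - 1*(-5)) = 5 - (8 + 5) = 5 - 1*13 = 5 - 13 = -8)
U(P, b) = -P/63 + 8/(3*P) (U(P, b) = -(P/21 - 8/P)/3 = -(-8/P + P/21)/3 = -P/63 + 8/(3*P))
(2541 + U(15, 11)) + 2220 = (2541 + (1/63)*(168 - 1*15²)/15) + 2220 = (2541 + (1/63)*(1/15)*(168 - 1*225)) + 2220 = (2541 + (1/63)*(1/15)*(168 - 225)) + 2220 = (2541 + (1/63)*(1/15)*(-57)) + 2220 = (2541 - 19/315) + 2220 = 800396/315 + 2220 = 1499696/315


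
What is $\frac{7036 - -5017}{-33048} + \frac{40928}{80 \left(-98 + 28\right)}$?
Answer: $- \frac{2610451}{340200} \approx -7.6733$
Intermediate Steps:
$\frac{7036 - -5017}{-33048} + \frac{40928}{80 \left(-98 + 28\right)} = \left(7036 + 5017\right) \left(- \frac{1}{33048}\right) + \frac{40928}{80 \left(-70\right)} = 12053 \left(- \frac{1}{33048}\right) + \frac{40928}{-5600} = - \frac{709}{1944} + 40928 \left(- \frac{1}{5600}\right) = - \frac{709}{1944} - \frac{1279}{175} = - \frac{2610451}{340200}$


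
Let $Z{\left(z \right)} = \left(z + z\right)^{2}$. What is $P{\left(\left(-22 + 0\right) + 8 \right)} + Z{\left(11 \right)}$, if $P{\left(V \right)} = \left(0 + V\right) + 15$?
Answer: $485$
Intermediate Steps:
$P{\left(V \right)} = 15 + V$ ($P{\left(V \right)} = V + 15 = 15 + V$)
$Z{\left(z \right)} = 4 z^{2}$ ($Z{\left(z \right)} = \left(2 z\right)^{2} = 4 z^{2}$)
$P{\left(\left(-22 + 0\right) + 8 \right)} + Z{\left(11 \right)} = \left(15 + \left(\left(-22 + 0\right) + 8\right)\right) + 4 \cdot 11^{2} = \left(15 + \left(-22 + 8\right)\right) + 4 \cdot 121 = \left(15 - 14\right) + 484 = 1 + 484 = 485$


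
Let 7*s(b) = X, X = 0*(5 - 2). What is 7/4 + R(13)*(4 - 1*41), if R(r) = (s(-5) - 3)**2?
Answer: -1325/4 ≈ -331.25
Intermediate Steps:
X = 0 (X = 0*3 = 0)
s(b) = 0 (s(b) = (1/7)*0 = 0)
R(r) = 9 (R(r) = (0 - 3)**2 = (-3)**2 = 9)
7/4 + R(13)*(4 - 1*41) = 7/4 + 9*(4 - 1*41) = 7*(1/4) + 9*(4 - 41) = 7/4 + 9*(-37) = 7/4 - 333 = -1325/4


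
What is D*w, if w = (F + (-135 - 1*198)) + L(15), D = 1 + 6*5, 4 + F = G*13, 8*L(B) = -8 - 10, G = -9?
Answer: -56575/4 ≈ -14144.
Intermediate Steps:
L(B) = -9/4 (L(B) = (-8 - 10)/8 = (⅛)*(-18) = -9/4)
F = -121 (F = -4 - 9*13 = -4 - 117 = -121)
D = 31 (D = 1 + 30 = 31)
w = -1825/4 (w = (-121 + (-135 - 1*198)) - 9/4 = (-121 + (-135 - 198)) - 9/4 = (-121 - 333) - 9/4 = -454 - 9/4 = -1825/4 ≈ -456.25)
D*w = 31*(-1825/4) = -56575/4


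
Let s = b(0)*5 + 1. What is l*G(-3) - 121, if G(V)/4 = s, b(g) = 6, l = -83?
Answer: -10413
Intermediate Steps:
s = 31 (s = 6*5 + 1 = 30 + 1 = 31)
G(V) = 124 (G(V) = 4*31 = 124)
l*G(-3) - 121 = -83*124 - 121 = -10292 - 121 = -10413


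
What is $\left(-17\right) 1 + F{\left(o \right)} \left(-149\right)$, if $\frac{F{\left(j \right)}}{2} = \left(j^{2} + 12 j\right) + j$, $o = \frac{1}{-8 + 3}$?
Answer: $\frac{18647}{25} \approx 745.88$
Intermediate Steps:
$o = - \frac{1}{5}$ ($o = \frac{1}{-5} = - \frac{1}{5} \approx -0.2$)
$F{\left(j \right)} = 2 j^{2} + 26 j$ ($F{\left(j \right)} = 2 \left(\left(j^{2} + 12 j\right) + j\right) = 2 \left(j^{2} + 13 j\right) = 2 j^{2} + 26 j$)
$\left(-17\right) 1 + F{\left(o \right)} \left(-149\right) = \left(-17\right) 1 + 2 \left(- \frac{1}{5}\right) \left(13 - \frac{1}{5}\right) \left(-149\right) = -17 + 2 \left(- \frac{1}{5}\right) \frac{64}{5} \left(-149\right) = -17 - - \frac{19072}{25} = -17 + \frac{19072}{25} = \frac{18647}{25}$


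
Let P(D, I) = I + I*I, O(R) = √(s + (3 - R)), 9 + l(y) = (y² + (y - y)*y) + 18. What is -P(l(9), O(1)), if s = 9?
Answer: -11 - √11 ≈ -14.317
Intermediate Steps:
l(y) = 9 + y² (l(y) = -9 + ((y² + (y - y)*y) + 18) = -9 + ((y² + 0*y) + 18) = -9 + ((y² + 0) + 18) = -9 + (y² + 18) = -9 + (18 + y²) = 9 + y²)
O(R) = √(12 - R) (O(R) = √(9 + (3 - R)) = √(12 - R))
P(D, I) = I + I²
-P(l(9), O(1)) = -√(12 - 1*1)*(1 + √(12 - 1*1)) = -√(12 - 1)*(1 + √(12 - 1)) = -√11*(1 + √11)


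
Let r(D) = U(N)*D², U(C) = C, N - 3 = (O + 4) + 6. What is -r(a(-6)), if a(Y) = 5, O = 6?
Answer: -475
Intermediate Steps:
N = 19 (N = 3 + ((6 + 4) + 6) = 3 + (10 + 6) = 3 + 16 = 19)
r(D) = 19*D²
-r(a(-6)) = -19*5² = -19*25 = -1*475 = -475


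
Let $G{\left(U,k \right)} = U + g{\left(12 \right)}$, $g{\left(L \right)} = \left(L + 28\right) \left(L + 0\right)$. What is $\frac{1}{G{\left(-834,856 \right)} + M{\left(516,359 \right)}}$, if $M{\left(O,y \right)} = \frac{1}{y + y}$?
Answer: $- \frac{718}{254171} \approx -0.0028249$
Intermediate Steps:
$g{\left(L \right)} = L \left(28 + L\right)$ ($g{\left(L \right)} = \left(28 + L\right) L = L \left(28 + L\right)$)
$M{\left(O,y \right)} = \frac{1}{2 y}$
$G{\left(U,k \right)} = 480 + U$ ($G{\left(U,k \right)} = U + 12 \left(28 + 12\right) = U + 12 \cdot 40 = U + 480 = 480 + U$)
$\frac{1}{G{\left(-834,856 \right)} + M{\left(516,359 \right)}} = \frac{1}{\left(480 - 834\right) + \frac{1}{2 \cdot 359}} = \frac{1}{-354 + \frac{1}{2} \cdot \frac{1}{359}} = \frac{1}{-354 + \frac{1}{718}} = \frac{1}{- \frac{254171}{718}} = - \frac{718}{254171}$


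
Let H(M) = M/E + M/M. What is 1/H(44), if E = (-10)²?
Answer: 25/36 ≈ 0.69444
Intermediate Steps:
E = 100
H(M) = 1 + M/100 (H(M) = M/100 + M/M = M*(1/100) + 1 = M/100 + 1 = 1 + M/100)
1/H(44) = 1/(1 + (1/100)*44) = 1/(1 + 11/25) = 1/(36/25) = 25/36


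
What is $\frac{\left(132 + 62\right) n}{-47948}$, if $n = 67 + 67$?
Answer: $- \frac{6499}{11987} \approx -0.54217$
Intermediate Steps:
$n = 134$
$\frac{\left(132 + 62\right) n}{-47948} = \frac{\left(132 + 62\right) 134}{-47948} = 194 \cdot 134 \left(- \frac{1}{47948}\right) = 25996 \left(- \frac{1}{47948}\right) = - \frac{6499}{11987}$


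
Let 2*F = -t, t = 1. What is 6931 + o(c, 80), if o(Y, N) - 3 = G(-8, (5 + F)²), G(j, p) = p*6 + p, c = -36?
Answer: 28303/4 ≈ 7075.8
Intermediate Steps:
F = -½ (F = (-1*1)/2 = (½)*(-1) = -½ ≈ -0.50000)
G(j, p) = 7*p (G(j, p) = 6*p + p = 7*p)
o(Y, N) = 579/4 (o(Y, N) = 3 + 7*(5 - ½)² = 3 + 7*(9/2)² = 3 + 7*(81/4) = 3 + 567/4 = 579/4)
6931 + o(c, 80) = 6931 + 579/4 = 28303/4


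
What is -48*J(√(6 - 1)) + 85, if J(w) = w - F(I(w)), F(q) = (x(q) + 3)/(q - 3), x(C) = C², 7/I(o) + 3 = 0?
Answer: 9 - 48*√5 ≈ -98.331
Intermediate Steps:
I(o) = -7/3 (I(o) = 7/(-3 + 0) = 7/(-3) = 7*(-⅓) = -7/3)
F(q) = (3 + q²)/(-3 + q) (F(q) = (q² + 3)/(q - 3) = (3 + q²)/(-3 + q))
J(w) = 19/12 + w (J(w) = w - (3 + (-7/3)²)/(-3 - 7/3) = w - (3 + 49/9)/(-16/3) = w - (-3)*76/(16*9) = w - 1*(-19/12) = w + 19/12 = 19/12 + w)
-48*J(√(6 - 1)) + 85 = -48*(19/12 + √(6 - 1)) + 85 = -48*(19/12 + √5) + 85 = (-76 - 48*√5) + 85 = 9 - 48*√5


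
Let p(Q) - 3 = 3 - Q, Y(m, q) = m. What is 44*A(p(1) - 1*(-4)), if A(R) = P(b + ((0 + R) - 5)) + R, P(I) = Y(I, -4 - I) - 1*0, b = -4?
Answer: 396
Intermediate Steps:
p(Q) = 6 - Q (p(Q) = 3 + (3 - Q) = 6 - Q)
P(I) = I (P(I) = I - 1*0 = I + 0 = I)
A(R) = -9 + 2*R (A(R) = (-4 + ((0 + R) - 5)) + R = (-4 + (R - 5)) + R = (-4 + (-5 + R)) + R = (-9 + R) + R = -9 + 2*R)
44*A(p(1) - 1*(-4)) = 44*(-9 + 2*((6 - 1*1) - 1*(-4))) = 44*(-9 + 2*((6 - 1) + 4)) = 44*(-9 + 2*(5 + 4)) = 44*(-9 + 2*9) = 44*(-9 + 18) = 44*9 = 396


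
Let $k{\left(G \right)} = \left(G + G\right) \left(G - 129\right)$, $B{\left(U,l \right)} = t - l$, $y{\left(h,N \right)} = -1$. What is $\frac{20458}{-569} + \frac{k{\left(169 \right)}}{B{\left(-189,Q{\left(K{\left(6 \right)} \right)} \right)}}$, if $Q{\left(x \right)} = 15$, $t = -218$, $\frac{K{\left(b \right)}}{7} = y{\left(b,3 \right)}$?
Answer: $- \frac{12459594}{132577} \approx -93.98$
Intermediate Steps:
$K{\left(b \right)} = -7$ ($K{\left(b \right)} = 7 \left(-1\right) = -7$)
$B{\left(U,l \right)} = -218 - l$
$k{\left(G \right)} = 2 G \left(-129 + G\right)$
$\frac{20458}{-569} + \frac{k{\left(169 \right)}}{B{\left(-189,Q{\left(K{\left(6 \right)} \right)} \right)}} = \frac{20458}{-569} + \frac{2 \cdot 169 \left(-129 + 169\right)}{-218 - 15} = 20458 \left(- \frac{1}{569}\right) + \frac{2 \cdot 169 \cdot 40}{-218 - 15} = - \frac{20458}{569} + \frac{13520}{-233} = - \frac{20458}{569} + 13520 \left(- \frac{1}{233}\right) = - \frac{20458}{569} - \frac{13520}{233} = - \frac{12459594}{132577}$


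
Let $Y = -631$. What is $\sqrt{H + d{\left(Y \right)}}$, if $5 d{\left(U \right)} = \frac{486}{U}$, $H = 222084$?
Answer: $\frac{3 \sqrt{245625350530}}{3155} \approx 471.26$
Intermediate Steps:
$d{\left(U \right)} = \frac{486}{5 U}$ ($d{\left(U \right)} = \frac{486 \frac{1}{U}}{5} = \frac{486}{5 U}$)
$\sqrt{H + d{\left(Y \right)}} = \sqrt{222084 + \frac{486}{5 \left(-631\right)}} = \sqrt{222084 + \frac{486}{5} \left(- \frac{1}{631}\right)} = \sqrt{222084 - \frac{486}{3155}} = \sqrt{\frac{700674534}{3155}} = \frac{3 \sqrt{245625350530}}{3155}$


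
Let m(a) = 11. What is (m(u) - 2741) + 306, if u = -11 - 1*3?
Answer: -2424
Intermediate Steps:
u = -14 (u = -11 - 3 = -14)
(m(u) - 2741) + 306 = (11 - 2741) + 306 = -2730 + 306 = -2424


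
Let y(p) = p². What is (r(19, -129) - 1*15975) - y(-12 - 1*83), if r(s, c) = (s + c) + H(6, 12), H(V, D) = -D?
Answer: -25122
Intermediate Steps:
r(s, c) = -12 + c + s (r(s, c) = (s + c) - 1*12 = (c + s) - 12 = -12 + c + s)
(r(19, -129) - 1*15975) - y(-12 - 1*83) = ((-12 - 129 + 19) - 1*15975) - (-12 - 1*83)² = (-122 - 15975) - (-12 - 83)² = -16097 - 1*(-95)² = -16097 - 1*9025 = -16097 - 9025 = -25122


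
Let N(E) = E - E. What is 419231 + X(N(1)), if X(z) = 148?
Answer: 419379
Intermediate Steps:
N(E) = 0
419231 + X(N(1)) = 419231 + 148 = 419379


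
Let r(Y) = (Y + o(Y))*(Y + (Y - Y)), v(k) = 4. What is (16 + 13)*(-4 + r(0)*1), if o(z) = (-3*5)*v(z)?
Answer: -116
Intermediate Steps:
o(z) = -60 (o(z) = -3*5*4 = -15*4 = -60)
r(Y) = Y*(-60 + Y) (r(Y) = (Y - 60)*(Y + (Y - Y)) = (-60 + Y)*(Y + 0) = (-60 + Y)*Y = Y*(-60 + Y))
(16 + 13)*(-4 + r(0)*1) = (16 + 13)*(-4 + (0*(-60 + 0))*1) = 29*(-4 + (0*(-60))*1) = 29*(-4 + 0*1) = 29*(-4 + 0) = 29*(-4) = -116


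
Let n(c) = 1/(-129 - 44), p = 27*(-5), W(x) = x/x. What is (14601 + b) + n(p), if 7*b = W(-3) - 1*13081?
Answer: 15418964/1211 ≈ 12732.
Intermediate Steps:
W(x) = 1
b = -13080/7 (b = (1 - 1*13081)/7 = (1 - 13081)/7 = (⅐)*(-13080) = -13080/7 ≈ -1868.6)
p = -135
n(c) = -1/173 (n(c) = 1/(-173) = -1/173)
(14601 + b) + n(p) = (14601 - 13080/7) - 1/173 = 89127/7 - 1/173 = 15418964/1211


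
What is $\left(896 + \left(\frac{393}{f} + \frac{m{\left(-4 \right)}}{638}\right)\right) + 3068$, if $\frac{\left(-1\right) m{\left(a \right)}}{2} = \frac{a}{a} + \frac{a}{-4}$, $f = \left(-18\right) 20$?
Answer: $\frac{151699891}{38280} \approx 3962.9$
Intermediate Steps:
$f = -360$
$m{\left(a \right)} = -2 + \frac{a}{2}$ ($m{\left(a \right)} = - 2 \left(\frac{a}{a} + \frac{a}{-4}\right) = - 2 \left(1 + a \left(- \frac{1}{4}\right)\right) = - 2 \left(1 - \frac{a}{4}\right) = -2 + \frac{a}{2}$)
$\left(896 + \left(\frac{393}{f} + \frac{m{\left(-4 \right)}}{638}\right)\right) + 3068 = \left(896 + \left(\frac{393}{-360} + \frac{-2 + \frac{1}{2} \left(-4\right)}{638}\right)\right) + 3068 = \left(896 + \left(393 \left(- \frac{1}{360}\right) + \left(-2 - 2\right) \frac{1}{638}\right)\right) + 3068 = \left(896 - \frac{42029}{38280}\right) + 3068 = \frac{34256851}{38280} + 3068 = \frac{151699891}{38280}$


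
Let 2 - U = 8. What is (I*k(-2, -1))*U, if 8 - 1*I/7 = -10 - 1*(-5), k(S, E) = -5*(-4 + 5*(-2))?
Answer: -38220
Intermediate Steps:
U = -6 (U = 2 - 1*8 = 2 - 8 = -6)
k(S, E) = 70 (k(S, E) = -5*(-4 - 10) = -5*(-14) = 70)
I = 91 (I = 56 - 7*(-10 - 1*(-5)) = 56 - 7*(-10 + 5) = 56 - 7*(-5) = 56 + 35 = 91)
(I*k(-2, -1))*U = (91*70)*(-6) = 6370*(-6) = -38220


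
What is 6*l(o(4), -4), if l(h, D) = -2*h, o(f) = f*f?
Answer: -192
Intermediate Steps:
o(f) = f²
6*l(o(4), -4) = 6*(-2*4²) = 6*(-2*16) = 6*(-32) = -192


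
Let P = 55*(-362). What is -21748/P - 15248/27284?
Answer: 36223094/67903055 ≈ 0.53345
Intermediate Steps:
P = -19910
-21748/P - 15248/27284 = -21748/(-19910) - 15248/27284 = -21748*(-1/19910) - 15248*1/27284 = 10874/9955 - 3812/6821 = 36223094/67903055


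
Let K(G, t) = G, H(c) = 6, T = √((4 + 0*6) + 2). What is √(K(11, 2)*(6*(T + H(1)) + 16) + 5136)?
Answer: √(5708 + 66*√6) ≈ 76.614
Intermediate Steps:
T = √6 (T = √((4 + 0) + 2) = √(4 + 2) = √6 ≈ 2.4495)
√(K(11, 2)*(6*(T + H(1)) + 16) + 5136) = √(11*(6*(√6 + 6) + 16) + 5136) = √(11*(6*(6 + √6) + 16) + 5136) = √(11*((36 + 6*√6) + 16) + 5136) = √(11*(52 + 6*√6) + 5136) = √((572 + 66*√6) + 5136) = √(5708 + 66*√6)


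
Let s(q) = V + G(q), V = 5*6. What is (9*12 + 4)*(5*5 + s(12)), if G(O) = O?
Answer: 7504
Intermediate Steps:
V = 30
s(q) = 30 + q
(9*12 + 4)*(5*5 + s(12)) = (9*12 + 4)*(5*5 + (30 + 12)) = (108 + 4)*(25 + 42) = 112*67 = 7504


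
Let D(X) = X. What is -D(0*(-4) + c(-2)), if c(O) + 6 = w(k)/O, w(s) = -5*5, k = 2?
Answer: -13/2 ≈ -6.5000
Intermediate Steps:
w(s) = -25
c(O) = -6 - 25/O
-D(0*(-4) + c(-2)) = -(0*(-4) + (-6 - 25/(-2))) = -(0 + (-6 - 25*(-½))) = -(0 + (-6 + 25/2)) = -(0 + 13/2) = -1*13/2 = -13/2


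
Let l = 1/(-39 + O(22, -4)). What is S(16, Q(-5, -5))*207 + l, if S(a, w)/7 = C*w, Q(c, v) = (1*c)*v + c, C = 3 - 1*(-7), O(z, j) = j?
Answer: 12461399/43 ≈ 2.8980e+5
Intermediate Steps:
C = 10 (C = 3 + 7 = 10)
l = -1/43 (l = 1/(-39 - 4) = 1/(-43) = -1/43 ≈ -0.023256)
Q(c, v) = c + c*v (Q(c, v) = c*v + c = c + c*v)
S(a, w) = 70*w (S(a, w) = 7*(10*w) = 70*w)
S(16, Q(-5, -5))*207 + l = (70*(-5*(1 - 5)))*207 - 1/43 = (70*(-5*(-4)))*207 - 1/43 = (70*20)*207 - 1/43 = 1400*207 - 1/43 = 289800 - 1/43 = 12461399/43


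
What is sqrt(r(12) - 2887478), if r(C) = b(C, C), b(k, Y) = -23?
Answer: I*sqrt(2887501) ≈ 1699.3*I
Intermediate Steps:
r(C) = -23
sqrt(r(12) - 2887478) = sqrt(-23 - 2887478) = sqrt(-2887501) = I*sqrt(2887501)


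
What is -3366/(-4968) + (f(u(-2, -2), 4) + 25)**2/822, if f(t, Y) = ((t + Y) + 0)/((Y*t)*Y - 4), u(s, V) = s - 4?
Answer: 68018773/47265000 ≈ 1.4391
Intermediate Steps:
u(s, V) = -4 + s
f(t, Y) = (Y + t)/(-4 + t*Y**2) (f(t, Y) = ((Y + t) + 0)/(t*Y**2 - 4) = (Y + t)/(-4 + t*Y**2))
-3366/(-4968) + (f(u(-2, -2), 4) + 25)**2/822 = -3366/(-4968) + ((4 + (-4 - 2))/(-4 + (-4 - 2)*4**2) + 25)**2/822 = -3366*(-1/4968) + ((4 - 6)/(-4 - 6*16) + 25)**2*(1/822) = 187/276 + (-2/(-4 - 96) + 25)**2*(1/822) = 187/276 + (-2/(-100) + 25)**2*(1/822) = 187/276 + (-1/100*(-2) + 25)**2*(1/822) = 187/276 + (1/50 + 25)**2*(1/822) = 187/276 + (1251/50)**2*(1/822) = 187/276 + (1565001/2500)*(1/822) = 187/276 + 521667/685000 = 68018773/47265000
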